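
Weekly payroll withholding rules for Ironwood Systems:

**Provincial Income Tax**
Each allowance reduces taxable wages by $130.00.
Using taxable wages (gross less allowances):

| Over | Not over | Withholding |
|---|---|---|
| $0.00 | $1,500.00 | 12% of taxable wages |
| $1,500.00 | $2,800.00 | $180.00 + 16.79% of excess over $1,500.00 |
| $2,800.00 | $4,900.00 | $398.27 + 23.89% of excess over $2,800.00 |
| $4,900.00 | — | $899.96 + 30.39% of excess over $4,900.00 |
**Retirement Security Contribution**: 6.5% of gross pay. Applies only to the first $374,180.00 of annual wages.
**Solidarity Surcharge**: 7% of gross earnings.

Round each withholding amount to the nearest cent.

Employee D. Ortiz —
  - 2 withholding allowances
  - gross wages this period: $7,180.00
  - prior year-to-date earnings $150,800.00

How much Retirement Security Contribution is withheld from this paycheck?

Retirement Security Contribution: 6.5% × $7,180.00 = $466.70

$466.70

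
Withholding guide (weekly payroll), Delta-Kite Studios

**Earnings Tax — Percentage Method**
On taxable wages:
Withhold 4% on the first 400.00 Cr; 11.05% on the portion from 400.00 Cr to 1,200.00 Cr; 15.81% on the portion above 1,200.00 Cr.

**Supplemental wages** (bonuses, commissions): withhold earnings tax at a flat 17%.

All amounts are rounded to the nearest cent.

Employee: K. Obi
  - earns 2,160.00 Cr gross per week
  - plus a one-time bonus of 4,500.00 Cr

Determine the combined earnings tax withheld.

Earnings Tax: taxable = 2,160.00 Cr
  104.40 Cr + 15.81% × (2,160.00 Cr − 1,200.00 Cr) = 104.40 Cr + 15.81% × 960.00 Cr = 256.18 Cr
Supplemental (17% flat on bonus): 17% × 4,500.00 Cr = 765.00 Cr
Total earnings tax: 256.18 Cr + 765.00 Cr = 1,021.18 Cr

1,021.18 Cr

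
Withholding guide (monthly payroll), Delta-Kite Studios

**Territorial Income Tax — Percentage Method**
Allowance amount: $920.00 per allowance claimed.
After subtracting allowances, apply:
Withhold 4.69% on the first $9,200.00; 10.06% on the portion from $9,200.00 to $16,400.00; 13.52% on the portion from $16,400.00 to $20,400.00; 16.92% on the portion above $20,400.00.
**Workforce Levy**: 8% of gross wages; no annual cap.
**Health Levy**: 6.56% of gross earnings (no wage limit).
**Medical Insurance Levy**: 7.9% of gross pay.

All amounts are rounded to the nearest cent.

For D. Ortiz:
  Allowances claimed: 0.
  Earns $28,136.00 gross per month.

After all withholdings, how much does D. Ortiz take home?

$18,811.13

Territorial Income Tax: taxable = $28,136.00
  $1,696.60 + 16.92% × ($28,136.00 − $20,400.00) = $1,696.60 + 16.92% × $7,736.00 = $3,005.53
Workforce Levy: 8% × $28,136.00 = $2,250.88
Health Levy: 6.56% × $28,136.00 = $1,845.72
Medical Insurance Levy: 7.9% × $28,136.00 = $2,222.74
Total withheld: $3,005.53 + $2,250.88 + $1,845.72 + $2,222.74 = $9,324.87
Net pay: $28,136.00 − $9,324.87 = $18,811.13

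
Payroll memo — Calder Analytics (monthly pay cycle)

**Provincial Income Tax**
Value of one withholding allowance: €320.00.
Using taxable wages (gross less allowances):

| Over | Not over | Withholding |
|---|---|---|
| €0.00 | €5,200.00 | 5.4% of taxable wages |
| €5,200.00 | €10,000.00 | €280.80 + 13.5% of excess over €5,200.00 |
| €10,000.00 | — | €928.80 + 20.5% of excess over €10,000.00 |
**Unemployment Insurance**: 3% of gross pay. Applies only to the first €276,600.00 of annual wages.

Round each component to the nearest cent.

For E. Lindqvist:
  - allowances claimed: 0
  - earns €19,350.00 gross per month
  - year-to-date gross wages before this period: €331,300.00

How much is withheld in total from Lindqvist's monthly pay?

Provincial Income Tax: taxable = €19,350.00
  €928.80 + 20.5% × (€19,350.00 − €10,000.00) = €928.80 + 20.5% × €9,350.00 = €2,845.55
Unemployment Insurance: YTD €331,300.00 ≥ cap €276,600.00 → €0.00
Total: €2,845.55 + €0.00 = €2,845.55

€2,845.55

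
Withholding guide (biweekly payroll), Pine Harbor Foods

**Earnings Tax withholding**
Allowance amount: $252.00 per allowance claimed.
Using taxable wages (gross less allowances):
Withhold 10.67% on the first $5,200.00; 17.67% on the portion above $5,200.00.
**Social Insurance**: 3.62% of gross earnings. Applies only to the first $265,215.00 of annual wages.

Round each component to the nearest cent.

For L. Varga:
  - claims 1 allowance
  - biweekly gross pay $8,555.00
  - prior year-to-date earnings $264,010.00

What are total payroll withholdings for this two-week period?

Earnings Tax: taxable = $8,555.00 − 1×$252.00 = $8,303.00
  $554.84 + 17.67% × ($8,303.00 − $5,200.00) = $554.84 + 17.67% × $3,103.00 = $1,103.14
Social Insurance: cap $265,215.00 − YTD $264,010.00 = $1,205.00 subject; 3.62% × $1,205.00 = $43.62
Total: $1,103.14 + $43.62 = $1,146.76

$1,146.76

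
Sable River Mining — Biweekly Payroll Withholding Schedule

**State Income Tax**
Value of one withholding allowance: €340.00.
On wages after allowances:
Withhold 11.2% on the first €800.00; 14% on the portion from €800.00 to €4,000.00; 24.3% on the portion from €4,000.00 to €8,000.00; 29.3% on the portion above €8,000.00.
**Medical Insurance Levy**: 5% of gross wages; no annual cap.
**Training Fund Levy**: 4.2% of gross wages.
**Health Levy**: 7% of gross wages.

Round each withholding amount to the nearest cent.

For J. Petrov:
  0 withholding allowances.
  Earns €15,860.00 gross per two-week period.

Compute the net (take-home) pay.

€9,478.10

State Income Tax: taxable = €15,860.00
  €1,509.60 + 29.3% × (€15,860.00 − €8,000.00) = €1,509.60 + 29.3% × €7,860.00 = €3,812.58
Medical Insurance Levy: 5% × €15,860.00 = €793.00
Training Fund Levy: 4.2% × €15,860.00 = €666.12
Health Levy: 7% × €15,860.00 = €1,110.20
Total withheld: €3,812.58 + €793.00 + €666.12 + €1,110.20 = €6,381.90
Net pay: €15,860.00 − €6,381.90 = €9,478.10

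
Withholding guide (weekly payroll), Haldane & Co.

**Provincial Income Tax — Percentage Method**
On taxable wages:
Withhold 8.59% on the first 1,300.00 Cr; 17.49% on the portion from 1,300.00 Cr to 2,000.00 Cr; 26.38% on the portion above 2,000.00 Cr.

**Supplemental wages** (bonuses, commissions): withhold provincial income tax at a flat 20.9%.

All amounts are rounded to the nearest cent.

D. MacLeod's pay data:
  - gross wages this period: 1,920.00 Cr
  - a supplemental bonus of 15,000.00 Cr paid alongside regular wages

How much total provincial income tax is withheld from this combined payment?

Provincial Income Tax: taxable = 1,920.00 Cr
  111.67 Cr + 17.49% × (1,920.00 Cr − 1,300.00 Cr) = 111.67 Cr + 17.49% × 620.00 Cr = 220.11 Cr
Supplemental (20.9% flat on bonus): 20.9% × 15,000.00 Cr = 3,135.00 Cr
Total provincial income tax: 220.11 Cr + 3,135.00 Cr = 3,355.11 Cr

3,355.11 Cr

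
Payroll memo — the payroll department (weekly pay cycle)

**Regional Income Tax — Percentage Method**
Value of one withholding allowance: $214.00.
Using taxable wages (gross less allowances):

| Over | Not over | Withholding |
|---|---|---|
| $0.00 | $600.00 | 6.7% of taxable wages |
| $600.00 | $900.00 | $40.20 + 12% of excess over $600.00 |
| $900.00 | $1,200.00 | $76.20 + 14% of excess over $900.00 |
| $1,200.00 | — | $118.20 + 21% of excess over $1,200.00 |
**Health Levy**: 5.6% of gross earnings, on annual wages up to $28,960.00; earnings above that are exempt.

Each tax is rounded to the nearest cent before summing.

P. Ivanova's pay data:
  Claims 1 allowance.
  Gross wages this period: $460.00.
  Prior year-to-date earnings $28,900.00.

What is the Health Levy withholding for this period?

Health Levy: cap $28,960.00 − YTD $28,900.00 = $60.00 subject; 5.6% × $60.00 = $3.36

$3.36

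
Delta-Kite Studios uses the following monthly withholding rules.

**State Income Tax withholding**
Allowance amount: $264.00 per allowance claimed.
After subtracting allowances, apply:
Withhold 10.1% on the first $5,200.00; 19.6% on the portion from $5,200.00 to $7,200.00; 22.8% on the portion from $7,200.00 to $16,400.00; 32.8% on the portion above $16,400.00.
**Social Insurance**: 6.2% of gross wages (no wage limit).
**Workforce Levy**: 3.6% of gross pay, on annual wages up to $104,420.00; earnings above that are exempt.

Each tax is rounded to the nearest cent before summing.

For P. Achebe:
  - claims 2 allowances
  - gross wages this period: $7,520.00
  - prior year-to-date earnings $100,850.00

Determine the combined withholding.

$1,471.19

State Income Tax: taxable = $7,520.00 − 2×$264.00 = $6,992.00
  $525.20 + 19.6% × ($6,992.00 − $5,200.00) = $525.20 + 19.6% × $1,792.00 = $876.43
Social Insurance: 6.2% × $7,520.00 = $466.24
Workforce Levy: cap $104,420.00 − YTD $100,850.00 = $3,570.00 subject; 3.6% × $3,570.00 = $128.52
Total: $876.43 + $466.24 + $128.52 = $1,471.19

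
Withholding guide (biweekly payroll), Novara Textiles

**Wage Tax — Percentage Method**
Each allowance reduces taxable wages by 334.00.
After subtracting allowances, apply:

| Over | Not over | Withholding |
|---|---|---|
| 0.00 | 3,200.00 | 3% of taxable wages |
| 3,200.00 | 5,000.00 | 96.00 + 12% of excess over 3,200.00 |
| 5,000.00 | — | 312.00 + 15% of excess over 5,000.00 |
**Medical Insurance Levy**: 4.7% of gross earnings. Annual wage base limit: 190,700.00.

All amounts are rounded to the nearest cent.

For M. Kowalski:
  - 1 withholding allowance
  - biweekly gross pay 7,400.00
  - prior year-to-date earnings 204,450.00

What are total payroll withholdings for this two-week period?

621.90

Wage Tax: taxable = 7,400.00 − 1×334.00 = 7,066.00
  312.00 + 15% × (7,066.00 − 5,000.00) = 312.00 + 15% × 2,066.00 = 621.90
Medical Insurance Levy: YTD 204,450.00 ≥ cap 190,700.00 → 0.00
Total: 621.90 + 0.00 = 621.90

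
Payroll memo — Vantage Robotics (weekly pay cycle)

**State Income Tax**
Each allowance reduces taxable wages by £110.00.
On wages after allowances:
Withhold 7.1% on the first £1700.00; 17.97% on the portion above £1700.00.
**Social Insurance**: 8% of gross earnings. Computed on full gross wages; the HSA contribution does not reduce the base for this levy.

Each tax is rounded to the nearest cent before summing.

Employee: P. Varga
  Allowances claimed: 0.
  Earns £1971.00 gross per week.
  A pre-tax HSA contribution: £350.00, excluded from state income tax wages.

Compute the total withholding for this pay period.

State Income Tax: taxable = £1971.00 − £350.00 = £1621.00
  7.1% × £1621.00 = £115.09
Social Insurance: 8% × £1971.00 = £157.68
Total: £115.09 + £157.68 = £272.77

£272.77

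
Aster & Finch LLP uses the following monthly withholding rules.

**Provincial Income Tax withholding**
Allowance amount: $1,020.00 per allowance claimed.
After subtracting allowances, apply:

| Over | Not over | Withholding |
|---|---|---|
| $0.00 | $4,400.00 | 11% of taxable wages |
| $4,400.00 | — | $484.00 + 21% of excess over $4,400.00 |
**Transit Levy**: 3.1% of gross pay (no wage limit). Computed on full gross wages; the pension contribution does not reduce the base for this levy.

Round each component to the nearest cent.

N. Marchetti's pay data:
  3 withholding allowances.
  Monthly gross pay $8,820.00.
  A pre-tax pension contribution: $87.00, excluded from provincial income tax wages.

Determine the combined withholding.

Provincial Income Tax: taxable = $8,820.00 − $87.00 − 3×$1,020.00 = $5,673.00
  $484.00 + 21% × ($5,673.00 − $4,400.00) = $484.00 + 21% × $1,273.00 = $751.33
Transit Levy: 3.1% × $8,820.00 = $273.42
Total: $751.33 + $273.42 = $1,024.75

$1,024.75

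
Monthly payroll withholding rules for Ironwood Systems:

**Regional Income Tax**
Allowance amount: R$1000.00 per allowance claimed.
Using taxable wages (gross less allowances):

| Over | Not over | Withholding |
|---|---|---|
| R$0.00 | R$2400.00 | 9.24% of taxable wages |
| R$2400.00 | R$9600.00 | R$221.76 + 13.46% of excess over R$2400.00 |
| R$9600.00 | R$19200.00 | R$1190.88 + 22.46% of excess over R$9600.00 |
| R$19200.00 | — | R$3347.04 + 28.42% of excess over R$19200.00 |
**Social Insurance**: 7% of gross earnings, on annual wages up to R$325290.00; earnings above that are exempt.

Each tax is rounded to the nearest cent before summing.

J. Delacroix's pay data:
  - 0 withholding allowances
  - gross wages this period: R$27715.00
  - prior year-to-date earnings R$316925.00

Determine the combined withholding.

Regional Income Tax: taxable = R$27715.00
  R$3347.04 + 28.42% × (R$27715.00 − R$19200.00) = R$3347.04 + 28.42% × R$8515.00 = R$5767.00
Social Insurance: cap R$325290.00 − YTD R$316925.00 = R$8365.00 subject; 7% × R$8365.00 = R$585.55
Total: R$5767.00 + R$585.55 = R$6352.55

R$6352.55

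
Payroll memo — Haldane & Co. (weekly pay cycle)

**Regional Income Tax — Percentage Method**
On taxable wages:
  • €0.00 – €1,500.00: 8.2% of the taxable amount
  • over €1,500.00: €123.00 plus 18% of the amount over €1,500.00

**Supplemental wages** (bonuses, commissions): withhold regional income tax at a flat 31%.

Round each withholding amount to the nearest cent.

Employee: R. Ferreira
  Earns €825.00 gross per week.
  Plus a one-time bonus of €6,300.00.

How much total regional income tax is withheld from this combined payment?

€2,020.65

Regional Income Tax: taxable = €825.00
  8.2% × €825.00 = €67.65
Supplemental (31% flat on bonus): 31% × €6,300.00 = €1,953.00
Total regional income tax: €67.65 + €1,953.00 = €2,020.65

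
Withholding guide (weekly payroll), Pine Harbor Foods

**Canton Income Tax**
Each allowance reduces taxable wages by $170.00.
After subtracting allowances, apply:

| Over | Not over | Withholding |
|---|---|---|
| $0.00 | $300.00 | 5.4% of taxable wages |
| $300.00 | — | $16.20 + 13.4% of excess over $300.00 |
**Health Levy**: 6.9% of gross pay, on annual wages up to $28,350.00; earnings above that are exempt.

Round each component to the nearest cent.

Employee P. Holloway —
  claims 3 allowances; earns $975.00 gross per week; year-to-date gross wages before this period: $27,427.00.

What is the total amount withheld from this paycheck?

Canton Income Tax: taxable = $975.00 − 3×$170.00 = $465.00
  $16.20 + 13.4% × ($465.00 − $300.00) = $16.20 + 13.4% × $165.00 = $38.31
Health Levy: cap $28,350.00 − YTD $27,427.00 = $923.00 subject; 6.9% × $923.00 = $63.69
Total: $38.31 + $63.69 = $102.00

$102.00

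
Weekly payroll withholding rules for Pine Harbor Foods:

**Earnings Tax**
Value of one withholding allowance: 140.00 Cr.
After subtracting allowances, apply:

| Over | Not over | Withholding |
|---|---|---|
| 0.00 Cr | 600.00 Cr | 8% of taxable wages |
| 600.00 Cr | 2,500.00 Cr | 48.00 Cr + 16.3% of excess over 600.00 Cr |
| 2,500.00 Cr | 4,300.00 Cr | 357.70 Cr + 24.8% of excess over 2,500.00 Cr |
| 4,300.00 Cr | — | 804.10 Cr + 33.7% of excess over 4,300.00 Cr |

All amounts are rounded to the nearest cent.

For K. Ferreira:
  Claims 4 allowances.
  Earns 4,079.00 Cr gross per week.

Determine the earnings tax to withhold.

610.41 Cr

Earnings Tax: taxable = 4,079.00 Cr − 4×140.00 Cr = 3,519.00 Cr
  357.70 Cr + 24.8% × (3,519.00 Cr − 2,500.00 Cr) = 357.70 Cr + 24.8% × 1,019.00 Cr = 610.41 Cr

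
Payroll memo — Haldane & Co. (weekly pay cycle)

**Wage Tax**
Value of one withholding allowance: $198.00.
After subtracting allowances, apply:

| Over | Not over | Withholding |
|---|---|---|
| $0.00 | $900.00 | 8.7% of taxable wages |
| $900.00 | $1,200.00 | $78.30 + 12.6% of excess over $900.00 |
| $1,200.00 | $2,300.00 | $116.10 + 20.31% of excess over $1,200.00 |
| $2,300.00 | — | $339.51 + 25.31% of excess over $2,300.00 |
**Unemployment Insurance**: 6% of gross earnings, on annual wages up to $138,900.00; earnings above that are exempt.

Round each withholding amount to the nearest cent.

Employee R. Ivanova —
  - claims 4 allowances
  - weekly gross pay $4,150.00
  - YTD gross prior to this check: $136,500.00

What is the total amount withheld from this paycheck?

$751.29

Wage Tax: taxable = $4,150.00 − 4×$198.00 = $3,358.00
  $339.51 + 25.31% × ($3,358.00 − $2,300.00) = $339.51 + 25.31% × $1,058.00 = $607.29
Unemployment Insurance: cap $138,900.00 − YTD $136,500.00 = $2,400.00 subject; 6% × $2,400.00 = $144.00
Total: $607.29 + $144.00 = $751.29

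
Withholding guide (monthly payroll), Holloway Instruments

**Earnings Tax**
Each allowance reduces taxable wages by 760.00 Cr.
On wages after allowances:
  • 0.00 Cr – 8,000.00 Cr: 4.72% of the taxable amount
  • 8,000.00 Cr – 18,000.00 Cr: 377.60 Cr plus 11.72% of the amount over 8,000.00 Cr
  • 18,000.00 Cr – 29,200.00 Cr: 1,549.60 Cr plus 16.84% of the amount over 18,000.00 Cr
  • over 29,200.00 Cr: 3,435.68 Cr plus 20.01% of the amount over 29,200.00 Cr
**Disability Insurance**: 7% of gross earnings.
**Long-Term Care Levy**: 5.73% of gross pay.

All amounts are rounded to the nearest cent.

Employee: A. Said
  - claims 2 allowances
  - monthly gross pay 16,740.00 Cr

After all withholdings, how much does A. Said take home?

Earnings Tax: taxable = 16,740.00 Cr − 2×760.00 Cr = 15,220.00 Cr
  377.60 Cr + 11.72% × (15,220.00 Cr − 8,000.00 Cr) = 377.60 Cr + 11.72% × 7,220.00 Cr = 1,223.78 Cr
Disability Insurance: 7% × 16,740.00 Cr = 1,171.80 Cr
Long-Term Care Levy: 5.73% × 16,740.00 Cr = 959.20 Cr
Total withheld: 1,223.78 Cr + 1,171.80 Cr + 959.20 Cr = 3,354.78 Cr
Net pay: 16,740.00 Cr − 3,354.78 Cr = 13,385.22 Cr

13,385.22 Cr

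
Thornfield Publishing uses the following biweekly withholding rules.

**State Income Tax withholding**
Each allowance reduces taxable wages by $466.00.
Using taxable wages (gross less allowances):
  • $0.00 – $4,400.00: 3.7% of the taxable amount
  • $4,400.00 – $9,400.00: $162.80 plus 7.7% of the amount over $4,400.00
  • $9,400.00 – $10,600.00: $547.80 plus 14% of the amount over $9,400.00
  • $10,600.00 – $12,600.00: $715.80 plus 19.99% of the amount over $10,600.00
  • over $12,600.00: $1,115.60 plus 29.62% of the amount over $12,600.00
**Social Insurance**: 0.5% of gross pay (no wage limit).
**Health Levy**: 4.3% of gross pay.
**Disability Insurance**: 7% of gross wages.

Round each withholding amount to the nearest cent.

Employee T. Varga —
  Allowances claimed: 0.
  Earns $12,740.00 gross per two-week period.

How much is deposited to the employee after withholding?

$10,079.61

State Income Tax: taxable = $12,740.00
  $1,115.60 + 29.62% × ($12,740.00 − $12,600.00) = $1,115.60 + 29.62% × $140.00 = $1,157.07
Social Insurance: 0.5% × $12,740.00 = $63.70
Health Levy: 4.3% × $12,740.00 = $547.82
Disability Insurance: 7% × $12,740.00 = $891.80
Total withheld: $1,157.07 + $63.70 + $547.82 + $891.80 = $2,660.39
Net pay: $12,740.00 − $2,660.39 = $10,079.61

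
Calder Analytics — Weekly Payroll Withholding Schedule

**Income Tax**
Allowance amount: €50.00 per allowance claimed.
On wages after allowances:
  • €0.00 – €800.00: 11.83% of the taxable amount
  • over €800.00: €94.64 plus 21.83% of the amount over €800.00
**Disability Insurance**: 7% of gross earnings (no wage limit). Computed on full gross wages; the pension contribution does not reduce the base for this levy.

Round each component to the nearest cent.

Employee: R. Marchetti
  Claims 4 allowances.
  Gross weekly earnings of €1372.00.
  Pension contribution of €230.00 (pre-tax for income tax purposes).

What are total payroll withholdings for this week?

Income Tax: taxable = €1372.00 − €230.00 − 4×€50.00 = €942.00
  €94.64 + 21.83% × (€942.00 − €800.00) = €94.64 + 21.83% × €142.00 = €125.64
Disability Insurance: 7% × €1372.00 = €96.04
Total: €125.64 + €96.04 = €221.68

€221.68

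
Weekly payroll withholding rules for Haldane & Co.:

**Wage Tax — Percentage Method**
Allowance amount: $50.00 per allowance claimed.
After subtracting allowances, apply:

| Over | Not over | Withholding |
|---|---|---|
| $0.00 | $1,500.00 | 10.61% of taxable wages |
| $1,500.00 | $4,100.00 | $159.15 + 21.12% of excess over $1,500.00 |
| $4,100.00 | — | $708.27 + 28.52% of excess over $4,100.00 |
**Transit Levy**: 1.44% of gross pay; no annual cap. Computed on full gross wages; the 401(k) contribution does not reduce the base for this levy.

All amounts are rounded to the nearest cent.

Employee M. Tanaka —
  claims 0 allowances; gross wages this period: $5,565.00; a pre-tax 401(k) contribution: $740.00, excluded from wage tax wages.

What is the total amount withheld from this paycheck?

$995.18

Wage Tax: taxable = $5,565.00 − $740.00 = $4,825.00
  $708.27 + 28.52% × ($4,825.00 − $4,100.00) = $708.27 + 28.52% × $725.00 = $915.04
Transit Levy: 1.44% × $5,565.00 = $80.14
Total: $915.04 + $80.14 = $995.18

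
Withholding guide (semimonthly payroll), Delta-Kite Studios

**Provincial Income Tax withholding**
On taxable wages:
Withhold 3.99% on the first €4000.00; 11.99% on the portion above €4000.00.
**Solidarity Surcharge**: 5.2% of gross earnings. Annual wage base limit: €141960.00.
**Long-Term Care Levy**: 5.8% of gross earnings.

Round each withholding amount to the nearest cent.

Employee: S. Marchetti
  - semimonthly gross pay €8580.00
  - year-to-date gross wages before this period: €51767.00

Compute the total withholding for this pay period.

Provincial Income Tax: taxable = €8580.00
  €159.60 + 11.99% × (€8580.00 − €4000.00) = €159.60 + 11.99% × €4580.00 = €708.74
Solidarity Surcharge: 5.2% × €8580.00 = €446.16
Long-Term Care Levy: 5.8% × €8580.00 = €497.64
Total: €708.74 + €446.16 + €497.64 = €1652.54

€1652.54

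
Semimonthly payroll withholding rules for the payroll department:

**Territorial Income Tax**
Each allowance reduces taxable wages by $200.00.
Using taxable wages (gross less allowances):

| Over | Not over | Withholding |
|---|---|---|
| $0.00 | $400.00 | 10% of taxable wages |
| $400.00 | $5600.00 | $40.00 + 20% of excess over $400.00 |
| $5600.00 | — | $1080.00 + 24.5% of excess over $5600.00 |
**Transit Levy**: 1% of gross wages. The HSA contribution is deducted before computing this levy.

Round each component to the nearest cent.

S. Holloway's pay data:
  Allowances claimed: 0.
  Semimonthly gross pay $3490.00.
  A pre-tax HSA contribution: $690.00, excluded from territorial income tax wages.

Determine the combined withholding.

$548.00

Territorial Income Tax: taxable = $3490.00 − $690.00 = $2800.00
  $40.00 + 20% × ($2800.00 − $400.00) = $40.00 + 20% × $2400.00 = $520.00
Transit Levy: 1% × $2800.00 = $28.00
Total: $520.00 + $28.00 = $548.00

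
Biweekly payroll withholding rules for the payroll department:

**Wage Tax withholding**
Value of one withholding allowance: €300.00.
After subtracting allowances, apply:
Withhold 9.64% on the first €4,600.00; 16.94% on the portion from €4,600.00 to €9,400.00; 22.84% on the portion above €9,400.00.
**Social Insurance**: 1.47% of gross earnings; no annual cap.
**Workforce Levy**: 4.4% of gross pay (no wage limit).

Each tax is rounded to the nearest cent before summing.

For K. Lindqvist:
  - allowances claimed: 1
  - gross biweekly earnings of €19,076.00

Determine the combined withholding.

€4,517.80

Wage Tax: taxable = €19,076.00 − 1×€300.00 = €18,776.00
  €1,256.56 + 22.84% × (€18,776.00 − €9,400.00) = €1,256.56 + 22.84% × €9,376.00 = €3,398.04
Social Insurance: 1.47% × €19,076.00 = €280.42
Workforce Levy: 4.4% × €19,076.00 = €839.34
Total: €3,398.04 + €280.42 + €839.34 = €4,517.80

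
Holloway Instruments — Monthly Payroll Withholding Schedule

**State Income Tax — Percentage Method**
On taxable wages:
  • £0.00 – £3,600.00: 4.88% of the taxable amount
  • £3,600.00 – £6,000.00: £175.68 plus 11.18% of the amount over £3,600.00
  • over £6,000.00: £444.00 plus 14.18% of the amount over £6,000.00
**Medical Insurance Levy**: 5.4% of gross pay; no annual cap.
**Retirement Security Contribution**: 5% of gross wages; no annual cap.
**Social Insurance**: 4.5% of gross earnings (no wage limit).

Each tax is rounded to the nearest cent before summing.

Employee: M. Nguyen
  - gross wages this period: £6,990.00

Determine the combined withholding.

£1,625.89

State Income Tax: taxable = £6,990.00
  £444.00 + 14.18% × (£6,990.00 − £6,000.00) = £444.00 + 14.18% × £990.00 = £584.38
Medical Insurance Levy: 5.4% × £6,990.00 = £377.46
Retirement Security Contribution: 5% × £6,990.00 = £349.50
Social Insurance: 4.5% × £6,990.00 = £314.55
Total: £584.38 + £377.46 + £349.50 + £314.55 = £1,625.89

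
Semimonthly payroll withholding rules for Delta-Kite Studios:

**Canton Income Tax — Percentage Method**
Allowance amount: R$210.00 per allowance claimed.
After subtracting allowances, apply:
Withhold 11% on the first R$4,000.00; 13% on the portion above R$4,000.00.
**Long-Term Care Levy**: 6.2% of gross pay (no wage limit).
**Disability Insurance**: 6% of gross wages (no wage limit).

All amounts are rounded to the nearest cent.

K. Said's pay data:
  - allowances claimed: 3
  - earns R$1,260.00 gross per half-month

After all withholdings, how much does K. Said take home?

R$1,036.98

Canton Income Tax: taxable = R$1,260.00 − 3×R$210.00 = R$630.00
  11% × R$630.00 = R$69.30
Long-Term Care Levy: 6.2% × R$1,260.00 = R$78.12
Disability Insurance: 6% × R$1,260.00 = R$75.60
Total withheld: R$69.30 + R$78.12 + R$75.60 = R$223.02
Net pay: R$1,260.00 − R$223.02 = R$1,036.98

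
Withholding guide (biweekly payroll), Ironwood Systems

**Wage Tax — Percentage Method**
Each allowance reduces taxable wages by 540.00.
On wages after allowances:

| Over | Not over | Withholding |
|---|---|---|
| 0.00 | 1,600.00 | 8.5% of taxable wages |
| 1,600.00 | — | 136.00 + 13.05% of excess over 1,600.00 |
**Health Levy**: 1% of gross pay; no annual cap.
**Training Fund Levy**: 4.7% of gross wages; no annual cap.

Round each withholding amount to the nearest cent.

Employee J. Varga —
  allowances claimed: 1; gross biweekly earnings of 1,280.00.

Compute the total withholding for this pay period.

Wage Tax: taxable = 1,280.00 − 1×540.00 = 740.00
  8.5% × 740.00 = 62.90
Health Levy: 1% × 1,280.00 = 12.80
Training Fund Levy: 4.7% × 1,280.00 = 60.16
Total: 62.90 + 12.80 + 60.16 = 135.86

135.86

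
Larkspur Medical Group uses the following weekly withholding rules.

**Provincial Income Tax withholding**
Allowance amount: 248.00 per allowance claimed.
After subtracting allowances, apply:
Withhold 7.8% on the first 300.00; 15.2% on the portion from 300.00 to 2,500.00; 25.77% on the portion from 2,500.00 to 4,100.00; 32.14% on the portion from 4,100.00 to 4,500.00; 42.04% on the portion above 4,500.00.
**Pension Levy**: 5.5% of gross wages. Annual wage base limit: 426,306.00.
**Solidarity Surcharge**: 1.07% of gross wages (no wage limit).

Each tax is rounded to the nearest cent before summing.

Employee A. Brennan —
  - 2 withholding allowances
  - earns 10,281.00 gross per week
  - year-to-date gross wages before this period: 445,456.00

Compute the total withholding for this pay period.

Provincial Income Tax: taxable = 10,281.00 − 2×248.00 = 9,785.00
  898.68 + 42.04% × (9,785.00 − 4,500.00) = 898.68 + 42.04% × 5,285.00 = 3,120.49
Pension Levy: YTD 445,456.00 ≥ cap 426,306.00 → 0.00
Solidarity Surcharge: 1.07% × 10,281.00 = 110.01
Total: 3,120.49 + 0.00 + 110.01 = 3,230.50

3,230.50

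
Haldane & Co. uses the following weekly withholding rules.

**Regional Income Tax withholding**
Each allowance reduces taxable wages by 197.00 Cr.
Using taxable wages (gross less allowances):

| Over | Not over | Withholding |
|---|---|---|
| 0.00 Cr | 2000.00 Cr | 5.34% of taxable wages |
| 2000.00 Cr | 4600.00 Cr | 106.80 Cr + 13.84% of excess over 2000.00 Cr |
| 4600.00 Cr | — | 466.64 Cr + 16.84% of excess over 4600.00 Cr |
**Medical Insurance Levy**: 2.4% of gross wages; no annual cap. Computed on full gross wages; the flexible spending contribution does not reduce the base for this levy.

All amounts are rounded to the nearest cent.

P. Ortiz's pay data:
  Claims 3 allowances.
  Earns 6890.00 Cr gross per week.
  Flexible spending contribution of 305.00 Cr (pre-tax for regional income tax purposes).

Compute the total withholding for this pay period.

866.75 Cr

Regional Income Tax: taxable = 6890.00 Cr − 305.00 Cr − 3×197.00 Cr = 5994.00 Cr
  466.64 Cr + 16.84% × (5994.00 Cr − 4600.00 Cr) = 466.64 Cr + 16.84% × 1394.00 Cr = 701.39 Cr
Medical Insurance Levy: 2.4% × 6890.00 Cr = 165.36 Cr
Total: 701.39 Cr + 165.36 Cr = 866.75 Cr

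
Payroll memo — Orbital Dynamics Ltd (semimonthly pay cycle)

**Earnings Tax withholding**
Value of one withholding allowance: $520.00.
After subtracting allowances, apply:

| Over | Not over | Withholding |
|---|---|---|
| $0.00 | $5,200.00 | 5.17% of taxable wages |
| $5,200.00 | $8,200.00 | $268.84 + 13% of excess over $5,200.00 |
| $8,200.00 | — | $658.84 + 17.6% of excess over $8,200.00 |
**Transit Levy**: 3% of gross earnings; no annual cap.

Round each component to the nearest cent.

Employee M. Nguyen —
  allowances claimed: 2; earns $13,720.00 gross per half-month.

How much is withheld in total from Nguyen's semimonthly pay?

$1,858.92

Earnings Tax: taxable = $13,720.00 − 2×$520.00 = $12,680.00
  $658.84 + 17.6% × ($12,680.00 − $8,200.00) = $658.84 + 17.6% × $4,480.00 = $1,447.32
Transit Levy: 3% × $13,720.00 = $411.60
Total: $1,447.32 + $411.60 = $1,858.92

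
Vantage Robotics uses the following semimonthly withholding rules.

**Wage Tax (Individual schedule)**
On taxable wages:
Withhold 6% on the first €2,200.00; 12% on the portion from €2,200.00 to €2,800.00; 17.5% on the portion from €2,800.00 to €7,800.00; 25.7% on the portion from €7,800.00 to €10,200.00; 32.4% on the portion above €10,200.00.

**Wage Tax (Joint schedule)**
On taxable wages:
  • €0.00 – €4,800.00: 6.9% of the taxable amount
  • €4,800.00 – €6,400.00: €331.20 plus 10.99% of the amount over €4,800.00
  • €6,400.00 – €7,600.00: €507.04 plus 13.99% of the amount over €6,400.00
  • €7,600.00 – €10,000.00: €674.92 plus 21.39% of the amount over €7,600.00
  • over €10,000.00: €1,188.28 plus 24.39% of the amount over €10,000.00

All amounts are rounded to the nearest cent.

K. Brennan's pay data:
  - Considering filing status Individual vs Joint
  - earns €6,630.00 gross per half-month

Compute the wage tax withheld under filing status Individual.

€874.25

Wage Tax (Individual): taxable = €6,630.00
  €204.00 + 17.5% × (€6,630.00 − €2,800.00) = €204.00 + 17.5% × €3,830.00 = €874.25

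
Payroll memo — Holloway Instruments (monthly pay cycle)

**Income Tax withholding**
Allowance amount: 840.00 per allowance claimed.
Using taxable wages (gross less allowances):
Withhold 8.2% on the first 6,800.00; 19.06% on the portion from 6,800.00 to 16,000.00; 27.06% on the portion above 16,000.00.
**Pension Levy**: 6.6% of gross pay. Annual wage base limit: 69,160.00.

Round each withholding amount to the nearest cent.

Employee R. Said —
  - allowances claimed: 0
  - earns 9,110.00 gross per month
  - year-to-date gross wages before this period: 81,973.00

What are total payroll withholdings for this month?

997.89

Income Tax: taxable = 9,110.00
  557.60 + 19.06% × (9,110.00 − 6,800.00) = 557.60 + 19.06% × 2,310.00 = 997.89
Pension Levy: YTD 81,973.00 ≥ cap 69,160.00 → 0.00
Total: 997.89 + 0.00 = 997.89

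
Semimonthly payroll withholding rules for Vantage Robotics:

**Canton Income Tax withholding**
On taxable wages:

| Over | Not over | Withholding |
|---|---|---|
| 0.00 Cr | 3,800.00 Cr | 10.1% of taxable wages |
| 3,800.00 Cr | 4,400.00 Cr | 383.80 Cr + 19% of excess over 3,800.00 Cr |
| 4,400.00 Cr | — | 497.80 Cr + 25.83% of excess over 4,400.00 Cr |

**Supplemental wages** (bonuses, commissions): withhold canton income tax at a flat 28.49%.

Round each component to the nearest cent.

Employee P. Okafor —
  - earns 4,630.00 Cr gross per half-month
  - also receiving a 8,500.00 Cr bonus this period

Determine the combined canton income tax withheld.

Canton Income Tax: taxable = 4,630.00 Cr
  497.80 Cr + 25.83% × (4,630.00 Cr − 4,400.00 Cr) = 497.80 Cr + 25.83% × 230.00 Cr = 557.21 Cr
Supplemental (28.49% flat on bonus): 28.49% × 8,500.00 Cr = 2,421.65 Cr
Total canton income tax: 557.21 Cr + 2,421.65 Cr = 2,978.86 Cr

2,978.86 Cr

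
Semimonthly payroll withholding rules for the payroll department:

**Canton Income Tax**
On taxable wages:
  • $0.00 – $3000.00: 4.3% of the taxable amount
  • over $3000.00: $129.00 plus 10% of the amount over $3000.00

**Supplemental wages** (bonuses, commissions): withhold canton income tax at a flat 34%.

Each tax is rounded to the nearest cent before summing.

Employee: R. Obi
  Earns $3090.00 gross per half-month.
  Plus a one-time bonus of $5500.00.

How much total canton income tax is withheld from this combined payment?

$2008.00

Canton Income Tax: taxable = $3090.00
  $129.00 + 10% × ($3090.00 − $3000.00) = $129.00 + 10% × $90.00 = $138.00
Supplemental (34% flat on bonus): 34% × $5500.00 = $1870.00
Total canton income tax: $138.00 + $1870.00 = $2008.00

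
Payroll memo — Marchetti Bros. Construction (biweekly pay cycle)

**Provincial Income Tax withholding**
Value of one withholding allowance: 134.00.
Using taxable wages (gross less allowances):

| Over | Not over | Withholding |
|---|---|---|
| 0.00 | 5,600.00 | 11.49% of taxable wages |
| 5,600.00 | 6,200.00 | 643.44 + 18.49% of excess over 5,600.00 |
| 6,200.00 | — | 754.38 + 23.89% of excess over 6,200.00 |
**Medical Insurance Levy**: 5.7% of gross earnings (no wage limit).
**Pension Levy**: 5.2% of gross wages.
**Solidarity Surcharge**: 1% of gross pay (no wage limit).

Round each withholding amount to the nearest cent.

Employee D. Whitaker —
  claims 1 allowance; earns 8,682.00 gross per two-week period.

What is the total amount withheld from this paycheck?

2,348.47

Provincial Income Tax: taxable = 8,682.00 − 1×134.00 = 8,548.00
  754.38 + 23.89% × (8,548.00 − 6,200.00) = 754.38 + 23.89% × 2,348.00 = 1,315.32
Medical Insurance Levy: 5.7% × 8,682.00 = 494.87
Pension Levy: 5.2% × 8,682.00 = 451.46
Solidarity Surcharge: 1% × 8,682.00 = 86.82
Total: 1,315.32 + 494.87 + 451.46 + 86.82 = 2,348.47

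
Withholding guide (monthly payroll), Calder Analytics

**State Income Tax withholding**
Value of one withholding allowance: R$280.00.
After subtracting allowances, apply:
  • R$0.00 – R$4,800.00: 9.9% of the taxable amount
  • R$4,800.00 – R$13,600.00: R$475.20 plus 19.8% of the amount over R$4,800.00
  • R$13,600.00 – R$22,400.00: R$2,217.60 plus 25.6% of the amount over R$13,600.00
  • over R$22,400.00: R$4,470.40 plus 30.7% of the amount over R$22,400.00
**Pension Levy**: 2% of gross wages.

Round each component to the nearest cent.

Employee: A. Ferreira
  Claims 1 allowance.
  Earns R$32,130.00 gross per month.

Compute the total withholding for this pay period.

State Income Tax: taxable = R$32,130.00 − 1×R$280.00 = R$31,850.00
  R$4,470.40 + 30.7% × (R$31,850.00 − R$22,400.00) = R$4,470.40 + 30.7% × R$9,450.00 = R$7,371.55
Pension Levy: 2% × R$32,130.00 = R$642.60
Total: R$7,371.55 + R$642.60 = R$8,014.15

R$8,014.15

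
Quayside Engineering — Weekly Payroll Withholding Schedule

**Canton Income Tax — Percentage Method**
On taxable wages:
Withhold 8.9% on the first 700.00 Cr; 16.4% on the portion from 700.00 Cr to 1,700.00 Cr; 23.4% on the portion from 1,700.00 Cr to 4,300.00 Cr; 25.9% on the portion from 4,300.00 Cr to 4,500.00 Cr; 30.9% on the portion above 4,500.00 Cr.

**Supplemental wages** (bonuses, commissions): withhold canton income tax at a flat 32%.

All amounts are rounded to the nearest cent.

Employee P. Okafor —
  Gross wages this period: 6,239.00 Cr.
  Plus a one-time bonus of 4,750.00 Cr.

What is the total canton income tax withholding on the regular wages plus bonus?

Canton Income Tax: taxable = 6,239.00 Cr
  886.50 Cr + 30.9% × (6,239.00 Cr − 4,500.00 Cr) = 886.50 Cr + 30.9% × 1,739.00 Cr = 1,423.85 Cr
Supplemental (32% flat on bonus): 32% × 4,750.00 Cr = 1,520.00 Cr
Total canton income tax: 1,423.85 Cr + 1,520.00 Cr = 2,943.85 Cr

2,943.85 Cr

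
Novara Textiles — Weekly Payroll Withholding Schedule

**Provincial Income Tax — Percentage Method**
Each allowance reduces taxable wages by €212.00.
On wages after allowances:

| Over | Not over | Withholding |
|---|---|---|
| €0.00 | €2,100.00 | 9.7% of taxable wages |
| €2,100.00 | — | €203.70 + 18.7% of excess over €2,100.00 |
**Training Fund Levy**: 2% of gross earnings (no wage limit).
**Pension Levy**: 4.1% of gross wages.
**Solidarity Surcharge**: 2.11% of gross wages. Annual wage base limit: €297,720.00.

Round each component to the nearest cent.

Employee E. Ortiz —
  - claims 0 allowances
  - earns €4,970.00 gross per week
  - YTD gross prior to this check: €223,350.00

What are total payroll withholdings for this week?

€1,148.43

Provincial Income Tax: taxable = €4,970.00
  €203.70 + 18.7% × (€4,970.00 − €2,100.00) = €203.70 + 18.7% × €2,870.00 = €740.39
Training Fund Levy: 2% × €4,970.00 = €99.40
Pension Levy: 4.1% × €4,970.00 = €203.77
Solidarity Surcharge: 2.11% × €4,970.00 = €104.87
Total: €740.39 + €99.40 + €203.77 + €104.87 = €1,148.43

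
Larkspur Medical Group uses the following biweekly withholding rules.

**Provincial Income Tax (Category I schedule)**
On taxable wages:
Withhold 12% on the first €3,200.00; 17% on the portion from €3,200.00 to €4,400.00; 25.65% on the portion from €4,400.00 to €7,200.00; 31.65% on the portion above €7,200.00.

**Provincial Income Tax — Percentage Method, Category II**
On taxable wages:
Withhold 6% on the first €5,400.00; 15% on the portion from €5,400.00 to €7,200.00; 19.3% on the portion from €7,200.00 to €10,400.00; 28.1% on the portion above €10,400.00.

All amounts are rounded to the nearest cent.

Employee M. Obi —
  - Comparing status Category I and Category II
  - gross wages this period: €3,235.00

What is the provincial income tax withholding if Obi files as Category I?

Provincial Income Tax (Category I): taxable = €3,235.00
  €384.00 + 17% × (€3,235.00 − €3,200.00) = €384.00 + 17% × €35.00 = €389.95

€389.95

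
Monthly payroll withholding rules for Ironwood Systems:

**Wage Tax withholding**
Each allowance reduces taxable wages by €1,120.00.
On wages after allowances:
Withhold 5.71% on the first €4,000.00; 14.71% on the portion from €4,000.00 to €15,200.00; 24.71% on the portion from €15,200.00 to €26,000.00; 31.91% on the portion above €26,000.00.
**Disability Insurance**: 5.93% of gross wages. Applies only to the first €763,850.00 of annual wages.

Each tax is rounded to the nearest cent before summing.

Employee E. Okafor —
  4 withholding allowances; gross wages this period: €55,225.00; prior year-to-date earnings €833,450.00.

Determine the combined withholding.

€12,440.73

Wage Tax: taxable = €55,225.00 − 4×€1,120.00 = €50,745.00
  €4,544.60 + 31.91% × (€50,745.00 − €26,000.00) = €4,544.60 + 31.91% × €24,745.00 = €12,440.73
Disability Insurance: YTD €833,450.00 ≥ cap €763,850.00 → €0.00
Total: €12,440.73 + €0.00 = €12,440.73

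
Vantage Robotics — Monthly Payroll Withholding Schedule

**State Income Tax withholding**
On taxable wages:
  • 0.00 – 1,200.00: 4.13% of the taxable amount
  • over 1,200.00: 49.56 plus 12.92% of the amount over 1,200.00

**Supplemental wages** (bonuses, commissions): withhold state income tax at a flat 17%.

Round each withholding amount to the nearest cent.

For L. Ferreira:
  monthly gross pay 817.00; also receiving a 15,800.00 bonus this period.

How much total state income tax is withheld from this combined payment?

2,719.74

State Income Tax: taxable = 817.00
  4.13% × 817.00 = 33.74
Supplemental (17% flat on bonus): 17% × 15,800.00 = 2,686.00
Total state income tax: 33.74 + 2,686.00 = 2,719.74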